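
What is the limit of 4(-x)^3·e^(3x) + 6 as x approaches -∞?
The product is a 0·∞ indeterminate form at x → -∞.
Rewrite the product as 4(-x)^3 / e^(-3x) (an ∞/∞ form) and apply L'Hôpital, or use the standard hierarchy e^(3|x|) ≫ |(-x)^3| as x → -∞.
The indeterminate product → 0, so the limit = 6.

Final answer: 6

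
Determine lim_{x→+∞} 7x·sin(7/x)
As x → +∞: let u = 7/x → 0⁺; then 7·x·sin(7/x) = 7·7·sin(u)/u → 7·7·1 = 49.
Limit = 49.

Final answer: 49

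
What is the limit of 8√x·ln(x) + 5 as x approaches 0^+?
The product is a 0·∞ indeterminate form at x → 0⁺.
Rewrite the product as 8·ln(x) / x^(-1/2) and apply L'Hôpital, or use the standard hierarchy x^(-1/2) ≫ |ln x| as x → 0⁺.
The indeterminate product → 0, so the limit = 5.

Final answer: 5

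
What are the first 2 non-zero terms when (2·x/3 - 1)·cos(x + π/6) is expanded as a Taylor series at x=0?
x·(1/2 + √(3)/3) - √(3)/2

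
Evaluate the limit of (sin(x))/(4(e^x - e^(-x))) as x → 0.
Both numerator and denominator → 0 as x → 0; this is a 0/0 indeterminate form.
Expand each to leading order near x = 0: numerator ~ x, denominator ~ 8·x.
The limit of the ratio is 1/8.

Final answer: 1/8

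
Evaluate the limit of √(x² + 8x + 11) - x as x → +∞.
This is an ∞ − ∞ indeterminate form.
Multiply and divide by the conjugate √(x²+8x + 11) + x; the x² terms cancel, leaving (8x + 11)/(√(x²+8x + 11)+x) → 8/2 = 4.
Limit = 4.

Final answer: 4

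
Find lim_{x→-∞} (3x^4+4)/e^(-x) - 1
The quotient is an ∞/∞ indeterminate form as x → -∞.
Compare growth rates of the dominant terms (exponentials ≫ polynomials ≫ logarithms), or apply L'Hôpital's rule; the quotient → 0.
Adding the constant: 0 - 1 = -1. Limit = -1.

Final answer: -1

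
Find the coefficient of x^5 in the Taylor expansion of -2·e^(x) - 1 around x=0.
Expand to order 5: -2·e^(x) - 1 = -x^5/60 - x^4/12 - x^3/3 - x^2 - 2·x - 3 + O(x^6).
The coefficient of x^5 is -1/60.

Final answer: -1/60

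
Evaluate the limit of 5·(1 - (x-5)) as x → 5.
Direct substitution at x = 5 gives 5.

Final answer: 5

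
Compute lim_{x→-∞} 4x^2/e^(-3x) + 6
The quotient is an ∞/∞ indeterminate form as x → -∞.
Compare growth rates of the dominant terms (exponentials ≫ polynomials ≫ logarithms), or apply L'Hôpital's rule; the quotient → 0.
Adding the constant: 0 + 6 = 6. Limit = 6.

Final answer: 6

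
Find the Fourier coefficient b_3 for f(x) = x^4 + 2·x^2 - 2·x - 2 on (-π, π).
b_3 = (1/π) ∫_{-π}^{π} f(x)·sin(3x) dx.
Evaluate the integral (use parity and integration by parts as needed): b_3 = -4/3.

Final answer: -4/3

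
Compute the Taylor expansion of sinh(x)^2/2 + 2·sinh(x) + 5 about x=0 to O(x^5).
x^4/6 + x^3/3 + x^2/2 + 2·x + 5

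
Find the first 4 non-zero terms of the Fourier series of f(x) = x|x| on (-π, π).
(-8 + 2·π^2)·sin(x)/π - π·sin(2·x) + (-8 + 18·π^2)·sin(3·x)/(27·π) - π·sin(4·x)/2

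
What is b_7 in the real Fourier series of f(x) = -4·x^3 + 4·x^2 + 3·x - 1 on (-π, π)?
b_7 = (1/π) ∫_{-π}^{π} f(x)·sin(7x) dx.
Evaluate the integral (use parity and integration by parts as needed): b_7 = 342/343 - 8·π^2/7.

Final answer: 342/343 - 8·π^2/7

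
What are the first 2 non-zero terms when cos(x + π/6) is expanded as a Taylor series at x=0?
-x/2 + √(3)/2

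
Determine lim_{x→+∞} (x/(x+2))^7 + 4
As x → +∞: x/(x+2) = 1/(1 + 2/x) → 1, and the 7th power of a limit-1 base also → 1; with the additive constant, 1 + 4 = 5.
Limit = 5.

Final answer: 5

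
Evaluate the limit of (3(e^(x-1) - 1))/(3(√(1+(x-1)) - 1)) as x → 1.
Both numerator and denominator → 0 as x → 1; this is a 0/0 indeterminate form.
Expand each to leading order near x = 1: numerator ~ 3·(x - 1), denominator ~ 3·(x - 1)/2.
The limit of the ratio is 2.

Final answer: 2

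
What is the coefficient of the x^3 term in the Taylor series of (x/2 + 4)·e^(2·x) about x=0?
Expand to order 3: (x/2 + 4)·e^(2·x) = 19·x^3/3 + 9·x^2 + 17·x/2 + 4 + O(x^4).
The coefficient of x^3 is 19/3.

Final answer: 19/3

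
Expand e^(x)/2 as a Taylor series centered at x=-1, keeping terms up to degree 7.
e^(-1)/2 + e^(-1)·(x + 1)/2 + e^(-1)·(x + 1)^2/4 + e^(-1)·(x + 1)^3/12 + e^(-1)·(x + 1)^4/48 + e^(-1)·(x + 1)^5/240 + e^(-1)·(x + 1)^6/1440 + e^(-1)·(x + 1)^7/10080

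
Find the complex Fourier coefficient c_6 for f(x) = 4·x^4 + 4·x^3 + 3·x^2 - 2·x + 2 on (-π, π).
Compute the real Fourier coefficients first: a_6 = 5/27 + 8·π^2/9, b_6 = 8/9 - 4·π^2/3.
Then c_6 = (a_6 − i·b_6)/2 = 5/54 + 4·π^2/9 - 4·i/9 + 2·i·π^2/3.

Final answer: 5/54 + 4·π^2/9 - 4·i/9 + 2·i·π^2/3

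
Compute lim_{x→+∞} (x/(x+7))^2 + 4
As x → +∞: x/(x+7) = 1/(1 + 7/x) → 1, and the 2nd power of a limit-1 base also → 1; with the additive constant, 1 + 4 = 5.
Limit = 5.

Final answer: 5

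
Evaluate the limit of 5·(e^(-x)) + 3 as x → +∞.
Evaluate the dominant behaviour as x → +∞; each term tends to a finite value or vanishes.
Limit = 3.

Final answer: 3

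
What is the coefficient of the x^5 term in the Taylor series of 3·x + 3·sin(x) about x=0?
Expand to order 5: 3·x + 3·sin(x) = x^5/40 - x^3/2 + 6·x + O(x^6).
The coefficient of x^5 is 1/40.

Final answer: 1/40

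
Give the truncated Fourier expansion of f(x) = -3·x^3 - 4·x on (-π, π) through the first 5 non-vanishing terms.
(28 - 6·π^2)·sin(x) + (-1/2 + 3·π^2)·sin(2·x) + (-2·π^2 - 4/3)·sin(3·x) + (23/16 + 3·π^2/2)·sin(4·x) + (-6·π^2/5 - 164/125)·sin(5·x)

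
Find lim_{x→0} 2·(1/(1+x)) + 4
Direct substitution at x = 0 gives 6.

Final answer: 6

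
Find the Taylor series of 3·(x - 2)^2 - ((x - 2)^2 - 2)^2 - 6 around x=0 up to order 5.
-x^4 + 8·x^3 - 17·x^2 + 4·x + 2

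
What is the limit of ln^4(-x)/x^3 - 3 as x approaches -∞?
The quotient is an ∞/∞ indeterminate form as x → -∞.
Compare growth rates of the dominant terms (exponentials ≫ polynomials ≫ logarithms), or apply L'Hôpital's rule; the quotient → 0.
Adding the constant: 0 - 3 = -3. Limit = -3.

Final answer: -3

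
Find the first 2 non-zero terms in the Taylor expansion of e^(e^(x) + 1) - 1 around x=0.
x·e^(2) - 1 + e^(2)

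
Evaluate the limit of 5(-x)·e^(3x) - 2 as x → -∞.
The product is a 0·∞ indeterminate form at x → -∞.
Rewrite the product as 5(-x) / e^(-3x) (an ∞/∞ form) and apply L'Hôpital, or use the standard hierarchy e^(3|x|) ≫ |(-x)| as x → -∞.
The indeterminate product → 0, so the limit = -2.

Final answer: -2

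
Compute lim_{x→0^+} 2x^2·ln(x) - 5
The product is a 0·∞ indeterminate form at x → 0⁺.
Rewrite the product as 2·ln(x) / x^(-2) and apply L'Hôpital, or use the standard hierarchy x^(-2) ≫ |ln x| as x → 0⁺.
The indeterminate product → 0, so the limit = -5.

Final answer: -5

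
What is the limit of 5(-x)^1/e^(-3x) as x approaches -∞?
This is an ∞/∞ indeterminate form as x → -∞.
Compare growth rates of the dominant terms (exponentials ≫ polynomials ≫ logarithms), or apply L'Hôpital's rule; the quotient → 0.
Limit = 0.

Final answer: 0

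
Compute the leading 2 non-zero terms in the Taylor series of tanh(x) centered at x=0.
-x^3/3 + x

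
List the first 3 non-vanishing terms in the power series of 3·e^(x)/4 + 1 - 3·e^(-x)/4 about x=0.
x^3/4 + 3·x/2 + 1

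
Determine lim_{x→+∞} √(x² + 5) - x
This is an ∞ − ∞ indeterminate form.
Multiply and divide by the conjugate √(x²+5) + x; the x² terms cancel, leaving 5/(√(x²+5)+x) → 0.
Limit = 0.

Final answer: 0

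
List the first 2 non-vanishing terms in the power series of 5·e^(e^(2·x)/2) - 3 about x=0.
5·x·e^(1/2) - 3 + 5·e^(1/2)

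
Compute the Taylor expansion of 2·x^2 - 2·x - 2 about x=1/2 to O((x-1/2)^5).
-5/2 + 2·(x - 1/2)^2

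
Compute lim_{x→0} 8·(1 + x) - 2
Direct substitution at x = 0 gives 6.

Final answer: 6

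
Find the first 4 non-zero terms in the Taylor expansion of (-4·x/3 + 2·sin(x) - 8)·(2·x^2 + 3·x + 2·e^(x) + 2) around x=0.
-2·x^3 - 62·x^2/3 - 112·x/3 - 32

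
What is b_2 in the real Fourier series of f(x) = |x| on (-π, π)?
b_2 = (1/π) ∫_{-π}^{π} f(x)·sin(2x) dx.
Evaluate the integral (use parity and integration by parts as needed): b_2 = 0.

Final answer: 0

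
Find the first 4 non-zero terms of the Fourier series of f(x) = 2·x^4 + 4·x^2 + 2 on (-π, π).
(80 - 16·π^2)·cos(x) + (-2 + 4·π^2)·cos(2·x) + (-16·π^2/9 - 16/27)·cos(3·x) + 2 + 4·π^2/3 + 2·π^4/5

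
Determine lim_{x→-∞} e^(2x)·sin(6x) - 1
Evaluate the dominant behaviour as x → -∞; each term tends to a finite value or vanishes.
Limit = -1.

Final answer: -1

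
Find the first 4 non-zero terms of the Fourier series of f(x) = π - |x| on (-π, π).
4·cos(x)/π + 4·cos(3·x)/(9·π) + 4·cos(5·x)/(25·π) + π/2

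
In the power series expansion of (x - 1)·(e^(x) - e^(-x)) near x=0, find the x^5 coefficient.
Expand to order 5: (x - 1)·(e^(x) - e^(-x)) = -x^5/60 + x^4/3 - x^3/3 + 2·x^2 - 2·x + O(x^6).
The coefficient of x^5 is -1/60.

Final answer: -1/60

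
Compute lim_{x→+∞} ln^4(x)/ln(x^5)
This is an ∞/∞ indeterminate form as x → +∞.
Write ln(x^5) = 5·ln(x), reducing the quotient to ln^3(x)/5 → ∞.
Limit = ∞.

Final answer: ∞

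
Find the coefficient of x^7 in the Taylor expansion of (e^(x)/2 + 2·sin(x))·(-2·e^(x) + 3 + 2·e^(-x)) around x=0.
Expand to order 7: (e^(x)/2 + 2·sin(x))·(-2·e^(x) + 3 + 2·e^(-x)) = -53·x^7/2016 + x^6/480 - 49·x^5/240 - 29·x^4/48 - 25·x^3/12 - 37·x^2/4 + 11·x/2 + 3/2 + O(x^8).
The coefficient of x^7 is -53/2016.

Final answer: -53/2016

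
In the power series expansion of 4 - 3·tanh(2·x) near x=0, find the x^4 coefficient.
Expand to order 4: 4 - 3·tanh(2·x) = 8·x^3 - 6·x + 4 + O(x^5).
The coefficient of x^4 is 0.

Final answer: 0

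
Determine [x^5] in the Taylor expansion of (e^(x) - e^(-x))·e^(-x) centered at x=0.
Expand to order 5: (e^(x) - e^(-x))·e^(-x) = 4·x^5/15 - 2·x^4/3 + 4·x^3/3 - 2·x^2 + 2·x + O(x^6).
The coefficient of x^5 is 4/15.

Final answer: 4/15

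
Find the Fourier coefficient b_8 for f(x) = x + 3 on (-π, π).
b_8 = (1/π) ∫_{-π}^{π} f(x)·sin(8x) dx.
Evaluate the integral (use parity and integration by parts as needed): b_8 = -1/4.

Final answer: -1/4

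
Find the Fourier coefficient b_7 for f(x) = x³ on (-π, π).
b_7 = (1/π) ∫_{-π}^{π} f(x)·sin(7x) dx.
Evaluate the integral (use parity and integration by parts as needed): b_7 = -12/343 + 2·π^2/7.

Final answer: -12/343 + 2·π^2/7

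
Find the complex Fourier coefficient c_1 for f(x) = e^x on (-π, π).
Compute the real Fourier coefficients first: a_1 = (1 - e^(2·π))·e^(-π)/(2·π), b_1 = (-1 + e^(2·π))·e^(-π)/(2·π).
Then c_1 = (a_1 − i·b_1)/2 = -e^(π)/(4·π) + e^(-π)/(4·π) - i·e^(π)/(4·π) + i·e^(-π)/(4·π).

Final answer: -e^(π)/(4·π) + e^(-π)/(4·π) - i·e^(π)/(4·π) + i·e^(-π)/(4·π)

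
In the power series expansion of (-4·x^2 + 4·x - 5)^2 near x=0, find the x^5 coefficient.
Expand to order 5: (-4·x^2 + 4·x - 5)^2 = 16·x^4 - 32·x^3 + 56·x^2 - 40·x + 25 + O(x^6).
The coefficient of x^5 is 0.

Final answer: 0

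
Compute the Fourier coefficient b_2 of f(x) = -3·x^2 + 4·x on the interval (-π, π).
b_2 = (1/π) ∫_{-π}^{π} f(x)·sin(2x) dx.
Evaluate the integral (use parity and integration by parts as needed): b_2 = -4.

Final answer: -4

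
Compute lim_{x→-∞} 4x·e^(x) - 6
The product is a 0·∞ indeterminate form at x → -∞.
Rewrite the product as 4x / e^(-x) (an ∞/∞ form) and apply L'Hôpital, or use the standard hierarchy e^(|x|) ≫ |x| as x → -∞.
The indeterminate product → 0, so the limit = -6.

Final answer: -6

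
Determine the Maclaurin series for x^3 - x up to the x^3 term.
x^3 - x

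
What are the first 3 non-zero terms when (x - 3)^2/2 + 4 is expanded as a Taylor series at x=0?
x^2/2 - 3·x + 17/2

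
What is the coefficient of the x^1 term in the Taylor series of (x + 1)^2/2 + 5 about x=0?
Expand to order 1: (x + 1)^2/2 + 5 = x + 11/2 + O(x^2).
The coefficient of x^1 is 1.

Final answer: 1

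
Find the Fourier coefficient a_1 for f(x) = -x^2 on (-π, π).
a_1 = (1/π) ∫_{-π}^{π} f(x)·cos(1x) dx.
Evaluate the integral (use parity and integration by parts as needed): a_1 = 4.

Final answer: 4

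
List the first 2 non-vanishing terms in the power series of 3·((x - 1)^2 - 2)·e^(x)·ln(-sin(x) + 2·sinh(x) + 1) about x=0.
-15·x^2/2 - 3·x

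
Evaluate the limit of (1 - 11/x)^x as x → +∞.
As x → +∞: this is the defining limit (1 - 11/x)^x → e^(-11).
Limit = e^(-11).

Final answer: e^(-11)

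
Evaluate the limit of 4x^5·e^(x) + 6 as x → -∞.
The product is a 0·∞ indeterminate form at x → -∞.
Rewrite the product as 4x^5 / e^(-x) (an ∞/∞ form) and apply L'Hôpital, or use the standard hierarchy e^(|x|) ≫ |x^5| as x → -∞.
The indeterminate product → 0, so the limit = 6.

Final answer: 6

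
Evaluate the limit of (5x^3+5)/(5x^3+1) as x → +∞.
This is an ∞/∞ indeterminate form as x → +∞.
Divide numerator and denominator by x^3 and let the lower-order terms vanish; the leading terms give 5/5 = 1.
Limit = 1.

Final answer: 1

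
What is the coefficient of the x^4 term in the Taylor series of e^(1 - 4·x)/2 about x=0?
Expand to order 4: e^(1 - 4·x)/2 = 16·e·x^4/3 - 16·e·x^3/3 + 4·e·x^2 - 2·e·x + e/2 + O(x^5).
The coefficient of x^4 is 16·e/3.

Final answer: 16·e/3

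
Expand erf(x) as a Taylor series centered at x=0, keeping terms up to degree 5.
x^5/(5·√(π)) - 2·x^3/(3·√(π)) + 2·x/√(π)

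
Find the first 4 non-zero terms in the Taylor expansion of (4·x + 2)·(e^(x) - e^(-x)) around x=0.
4·x^4/3 + 2·x^3/3 + 8·x^2 + 4·x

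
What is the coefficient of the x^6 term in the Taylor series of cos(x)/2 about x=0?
Expand to order 6: cos(x)/2 = -x^6/1440 + x^4/48 - x^2/4 + 1/2 + O(x^7).
The coefficient of x^6 is -1/1440.

Final answer: -1/1440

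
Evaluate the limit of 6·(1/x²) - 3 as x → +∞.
Evaluate the dominant behaviour as x → +∞; each term tends to a finite value or vanishes.
Limit = -3.

Final answer: -3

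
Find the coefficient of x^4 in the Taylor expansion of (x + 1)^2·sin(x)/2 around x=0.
Expand to order 4: (x + 1)^2·sin(x)/2 = -x^4/6 + 5·x^3/12 + x^2 + x/2 + O(x^5).
The coefficient of x^4 is -1/6.

Final answer: -1/6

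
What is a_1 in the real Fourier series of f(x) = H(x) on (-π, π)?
a_1 = (1/π) ∫_{-π}^{π} f(x)·cos(1x) dx.
Evaluate the integral (use parity and integration by parts as needed): a_1 = 0.

Final answer: 0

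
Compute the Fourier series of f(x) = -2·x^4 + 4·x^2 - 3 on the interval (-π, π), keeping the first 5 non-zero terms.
(-112 + 16·π^2)·cos(x) + (10 - 4·π^2)·cos(2·x) + (-80/27 + 16·π^2/9)·cos(3·x) + (11/8 - π^2)·cos(4·x) - 2·π^4/5 - 3 + 4·π^2/3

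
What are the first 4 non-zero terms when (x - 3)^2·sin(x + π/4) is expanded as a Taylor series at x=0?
5·√(2)·x^3/4 - 19·√(2)·x^2/4 + 3·√(2)·x/2 + 9·√(2)/2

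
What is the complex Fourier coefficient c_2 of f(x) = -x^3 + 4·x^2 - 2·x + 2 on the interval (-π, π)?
Compute the real Fourier coefficients first: a_2 = 4, b_2 = 1/2 + π^2.
Then c_2 = (a_2 − i·b_2)/2 = 2 - i·π^2/2 - i/4.

Final answer: 2 - i·π^2/2 - i/4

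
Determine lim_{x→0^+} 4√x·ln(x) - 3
The product is a 0·∞ indeterminate form at x → 0⁺.
Rewrite the product as 4·ln(x) / x^(-1/2) and apply L'Hôpital, or use the standard hierarchy x^(-1/2) ≫ |ln x| as x → 0⁺.
The indeterminate product → 0, so the limit = -3.

Final answer: -3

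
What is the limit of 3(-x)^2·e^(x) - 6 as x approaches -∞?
The product is a 0·∞ indeterminate form at x → -∞.
Rewrite the product as 3(-x)^2 / e^(-x) (an ∞/∞ form) and apply L'Hôpital, or use the standard hierarchy e^(|x|) ≫ |(-x)^2| as x → -∞.
The indeterminate product → 0, so the limit = -6.

Final answer: -6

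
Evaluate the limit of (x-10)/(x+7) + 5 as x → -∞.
Evaluate the dominant behaviour as x → -∞; each term tends to a finite value or vanishes.
Limit = 6.

Final answer: 6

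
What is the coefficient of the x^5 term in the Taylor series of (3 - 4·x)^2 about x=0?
Expand to order 5: (3 - 4·x)^2 = 16·x^2 - 24·x + 9 + O(x^6).
The coefficient of x^5 is 0.

Final answer: 0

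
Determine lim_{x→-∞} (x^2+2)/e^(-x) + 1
The quotient is an ∞/∞ indeterminate form as x → -∞.
Compare growth rates of the dominant terms (exponentials ≫ polynomials ≫ logarithms), or apply L'Hôpital's rule; the quotient → 0.
Adding the constant: 0 + 1 = 1. Limit = 1.

Final answer: 1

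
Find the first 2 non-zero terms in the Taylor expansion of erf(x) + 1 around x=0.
2·x/√(π) + 1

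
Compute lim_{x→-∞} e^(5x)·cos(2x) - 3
Evaluate the dominant behaviour as x → -∞; each term tends to a finite value or vanishes.
Limit = -3.

Final answer: -3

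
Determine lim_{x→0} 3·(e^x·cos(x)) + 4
Direct substitution at x = 0 gives 7.

Final answer: 7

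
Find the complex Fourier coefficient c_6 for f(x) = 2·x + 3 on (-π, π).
Compute the real Fourier coefficients first: a_6 = 0, b_6 = -2/3.
Then c_6 = (a_6 − i·b_6)/2 = i/3.

Final answer: i/3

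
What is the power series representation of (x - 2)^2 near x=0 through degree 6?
x^2 - 4·x + 4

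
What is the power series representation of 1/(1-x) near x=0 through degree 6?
x^6 + x^5 + x^4 + x^3 + x^2 + x + 1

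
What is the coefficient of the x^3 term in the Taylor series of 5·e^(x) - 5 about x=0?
Expand to order 3: 5·e^(x) - 5 = 5·x^3/6 + 5·x^2/2 + 5·x + O(x^4).
The coefficient of x^3 is 5/6.

Final answer: 5/6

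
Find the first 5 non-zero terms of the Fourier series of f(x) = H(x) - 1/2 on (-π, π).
2·sin(x)/π + 2·sin(3·x)/(3·π) + 2·sin(5·x)/(5·π) + 2·sin(7·x)/(7·π) + 2·sin(9·x)/(9·π)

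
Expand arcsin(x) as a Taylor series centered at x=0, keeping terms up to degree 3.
x^3/6 + x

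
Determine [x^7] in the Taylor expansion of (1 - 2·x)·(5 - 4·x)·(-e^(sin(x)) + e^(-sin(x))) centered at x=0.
Expand to order 7: (1 - 2·x)·(5 - 4·x)·(-e^(sin(x)) + e^(-sin(x))) = 43·x^7/45 - 28·x^6/15 + 2·x^5/3 - 16·x^3 + 28·x^2 - 10·x + O(x^8).
The coefficient of x^7 is 43/45.

Final answer: 43/45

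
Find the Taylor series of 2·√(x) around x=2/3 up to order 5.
2·√(6)/3 + √(6)·(x - 2/3)/2 - 3·√(6)·(x - 2/3)^2/16 + 9·√(6)·(x - 2/3)^3/64 - 135·√(6)·(x - 2/3)^4/1024 + 567·√(6)·(x - 2/3)^5/4096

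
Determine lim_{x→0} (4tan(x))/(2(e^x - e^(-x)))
Both numerator and denominator → 0 as x → 0; this is a 0/0 indeterminate form.
Expand each to leading order near x = 0: numerator ~ 4·x, denominator ~ 4·x.
The limit of the ratio is 1.

Final answer: 1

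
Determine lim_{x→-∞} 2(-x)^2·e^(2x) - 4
The product is a 0·∞ indeterminate form at x → -∞.
Rewrite the product as 2(-x)^2 / e^(-2x) (an ∞/∞ form) and apply L'Hôpital, or use the standard hierarchy e^(2|x|) ≫ |(-x)^2| as x → -∞.
The indeterminate product → 0, so the limit = -4.

Final answer: -4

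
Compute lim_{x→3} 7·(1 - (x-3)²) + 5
Direct substitution at x = 3 gives 12.

Final answer: 12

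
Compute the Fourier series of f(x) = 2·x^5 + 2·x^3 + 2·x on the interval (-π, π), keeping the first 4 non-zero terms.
(-76·π^2 + 4·π^4 + 460)·sin(x) + (-2·π^4 - 14 + 8·π^2)·sin(2·x) + (-44·π^2/27 + 196/81 + 4·π^4/3)·sin(3·x) + (-π^4 - 35/32 + π^2/4)·sin(4·x)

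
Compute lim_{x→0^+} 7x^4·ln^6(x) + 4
The product is a 0·∞ indeterminate form at x → 0⁺.
Rewrite the product as 7·ln^6(x) / x^(-4) and apply L'Hôpital, or use the standard hierarchy x^(-4) ≫ |ln x|^6 as x → 0⁺.
The indeterminate product → 0, so the limit = 4.

Final answer: 4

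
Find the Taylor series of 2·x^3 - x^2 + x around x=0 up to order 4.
2·x^3 - x^2 + x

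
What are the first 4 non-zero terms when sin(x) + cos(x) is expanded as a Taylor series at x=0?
-x^3/6 - x^2/2 + x + 1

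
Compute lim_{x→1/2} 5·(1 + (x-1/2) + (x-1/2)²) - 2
Direct substitution at x = 1/2 gives 3.

Final answer: 3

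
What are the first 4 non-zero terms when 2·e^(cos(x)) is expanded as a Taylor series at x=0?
-31·e·x^6/360 + e·x^4/3 - e·x^2 + 2·e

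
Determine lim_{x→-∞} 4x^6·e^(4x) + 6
The product is a 0·∞ indeterminate form at x → -∞.
Rewrite the product as 4x^6 / e^(-4x) (an ∞/∞ form) and apply L'Hôpital, or use the standard hierarchy e^(4|x|) ≫ |x^6| as x → -∞.
The indeterminate product → 0, so the limit = 6.

Final answer: 6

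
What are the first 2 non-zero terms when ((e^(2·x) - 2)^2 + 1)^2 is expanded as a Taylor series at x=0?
4 - 16·x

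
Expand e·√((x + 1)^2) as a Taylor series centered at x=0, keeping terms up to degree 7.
e·x + e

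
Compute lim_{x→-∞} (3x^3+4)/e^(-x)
This is an ∞/∞ indeterminate form as x → -∞.
Compare growth rates of the dominant terms (exponentials ≫ polynomials ≫ logarithms), or apply L'Hôpital's rule; the quotient → 0.
Limit = 0.

Final answer: 0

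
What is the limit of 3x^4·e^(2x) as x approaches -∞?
This is a 0·∞ indeterminate form at x → -∞.
Rewrite the product as 3x^4 / e^(-2x) (an ∞/∞ form) and apply L'Hôpital, or use the standard hierarchy e^(2|x|) ≫ |x^4| as x → -∞.
The indeterminate product → 0, so the limit = 0.

Final answer: 0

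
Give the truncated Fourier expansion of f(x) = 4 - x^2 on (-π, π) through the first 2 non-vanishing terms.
4·cos(x) - π^2/3 + 4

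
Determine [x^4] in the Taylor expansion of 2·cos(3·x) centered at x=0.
Expand to order 4: 2·cos(3·x) = 27·x^4/4 - 9·x^2 + 2 + O(x^5).
The coefficient of x^4 is 27/4.

Final answer: 27/4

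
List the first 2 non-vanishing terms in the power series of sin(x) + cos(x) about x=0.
x + 1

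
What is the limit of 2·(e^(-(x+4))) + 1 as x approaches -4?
Direct substitution at x = -4 gives 3.

Final answer: 3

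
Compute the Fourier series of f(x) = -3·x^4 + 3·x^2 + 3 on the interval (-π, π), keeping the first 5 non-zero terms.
(-156 + 24·π^2)·cos(x) + (12 - 6·π^2)·cos(2·x) + (-28/9 + 8·π^2/3)·cos(3·x) + (21/16 - 3·π^2/2)·cos(4·x) - 3·π^4/5 + 3 + π^2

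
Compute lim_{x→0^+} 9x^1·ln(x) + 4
The product is a 0·∞ indeterminate form at x → 0⁺.
Rewrite the product as 9·ln(x) / x^(-1) and apply L'Hôpital, or use the standard hierarchy x^(-1) ≫ |ln x| as x → 0⁺.
The indeterminate product → 0, so the limit = 4.

Final answer: 4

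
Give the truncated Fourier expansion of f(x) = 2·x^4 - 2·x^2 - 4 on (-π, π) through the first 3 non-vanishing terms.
(104 - 16·π^2)·cos(x) + (-8 + 4·π^2)·cos(2·x) - 2·π^2/3 - 4 + 2·π^4/5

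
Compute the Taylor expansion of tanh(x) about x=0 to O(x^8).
-17·x^7/315 + 2·x^5/15 - x^3/3 + x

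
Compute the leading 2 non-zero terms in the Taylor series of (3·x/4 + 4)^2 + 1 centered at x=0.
6·x + 17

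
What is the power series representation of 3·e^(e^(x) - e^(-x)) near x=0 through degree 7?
989·x^7/840 + 28·x^6/15 + 57·x^5/20 + 4·x^4 + 5·x^3 + 6·x^2 + 6·x + 3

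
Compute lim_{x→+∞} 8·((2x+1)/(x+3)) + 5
Evaluate the dominant behaviour as x → +∞; each term tends to a finite value or vanishes.
Limit = 21.

Final answer: 21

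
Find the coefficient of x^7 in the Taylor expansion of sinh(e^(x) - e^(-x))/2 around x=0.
989/5040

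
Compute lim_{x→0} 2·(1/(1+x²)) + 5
Direct substitution at x = 0 gives 7.

Final answer: 7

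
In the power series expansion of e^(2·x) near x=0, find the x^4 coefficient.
Expand to order 4: e^(2·x) = 2·x^4/3 + 4·x^3/3 + 2·x^2 + 2·x + 1 + O(x^5).
The coefficient of x^4 is 2/3.

Final answer: 2/3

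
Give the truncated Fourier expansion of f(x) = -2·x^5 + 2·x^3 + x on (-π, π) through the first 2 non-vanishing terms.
(-502 - 4·π^4 + 84·π^2)·sin(x) + (-12·π^2 + 17 + 2·π^4)·sin(2·x)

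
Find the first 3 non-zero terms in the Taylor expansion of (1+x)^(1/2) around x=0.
-x^2/8 + x/2 + 1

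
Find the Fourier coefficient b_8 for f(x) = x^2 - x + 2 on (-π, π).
b_8 = (1/π) ∫_{-π}^{π} f(x)·sin(8x) dx.
Evaluate the integral (use parity and integration by parts as needed): b_8 = 1/4.

Final answer: 1/4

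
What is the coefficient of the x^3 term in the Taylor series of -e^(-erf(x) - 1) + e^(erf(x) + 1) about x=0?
Expand to order 3: -e^(-erf(x) - 1) + e^(erf(x) + 1) = x^3·(-2·e/(3·√(π)) - 2·e^(-1)/(3·√(π)) + 4·e^(-1)/(3·π^(3/2)) + 4·e/(3·π^(3/2))) + x^2·(-2·e^(-1)/π + 2·e/π) + x·(2·e^(-1)/√(π) + 2·e/√(π)) - e^(-1) + e + O(x^4).
The coefficient of x^3 is -2·e/(3·√(π)) - 2·e^(-1)/(3·√(π)) + 4·e^(-1)/(3·π^(3/2)) + 4·e/(3·π^(3/2)).

Final answer: -2·e/(3·√(π)) - 2·e^(-1)/(3·√(π)) + 4·e^(-1)/(3·π^(3/2)) + 4·e/(3·π^(3/2))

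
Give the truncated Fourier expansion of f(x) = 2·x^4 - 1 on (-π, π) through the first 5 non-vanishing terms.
(96 - 16·π^2)·cos(x) + (-6 + 4·π^2)·cos(2·x) + (32/27 - 16·π^2/9)·cos(3·x) + (-3/8 + π^2)·cos(4·x) - 1 + 2·π^4/5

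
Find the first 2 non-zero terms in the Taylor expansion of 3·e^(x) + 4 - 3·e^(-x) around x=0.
6·x + 4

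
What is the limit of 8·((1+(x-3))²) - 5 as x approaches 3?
Direct substitution at x = 3 gives 3.

Final answer: 3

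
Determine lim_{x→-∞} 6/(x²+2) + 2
Evaluate the dominant behaviour as x → -∞; each term tends to a finite value or vanishes.
Limit = 2.

Final answer: 2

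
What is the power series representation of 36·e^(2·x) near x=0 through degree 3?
48·x^3 + 72·x^2 + 72·x + 36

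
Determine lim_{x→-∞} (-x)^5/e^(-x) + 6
The quotient is an ∞/∞ indeterminate form as x → -∞.
Compare growth rates of the dominant terms (exponentials ≫ polynomials ≫ logarithms), or apply L'Hôpital's rule; the quotient → 0.
Adding the constant: 0 + 6 = 6. Limit = 6.

Final answer: 6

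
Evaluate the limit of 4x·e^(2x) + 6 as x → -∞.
The product is a 0·∞ indeterminate form at x → -∞.
Rewrite the product as 4x / e^(-2x) (an ∞/∞ form) and apply L'Hôpital, or use the standard hierarchy e^(2|x|) ≫ |x| as x → -∞.
The indeterminate product → 0, so the limit = 6.

Final answer: 6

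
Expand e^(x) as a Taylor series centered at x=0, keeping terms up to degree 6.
x^6/720 + x^5/120 + x^4/24 + x^3/6 + x^2/2 + x + 1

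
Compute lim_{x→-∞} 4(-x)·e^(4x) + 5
The product is a 0·∞ indeterminate form at x → -∞.
Rewrite the product as 4(-x) / e^(-4x) (an ∞/∞ form) and apply L'Hôpital, or use the standard hierarchy e^(4|x|) ≫ |(-x)| as x → -∞.
The indeterminate product → 0, so the limit = 5.

Final answer: 5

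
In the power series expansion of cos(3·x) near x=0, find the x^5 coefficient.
Expand to order 5: cos(3·x) = 27·x^4/8 - 9·x^2/2 + 1 + O(x^6).
The coefficient of x^5 is 0.

Final answer: 0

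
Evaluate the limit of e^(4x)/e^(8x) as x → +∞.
This is an ∞/∞ indeterminate form as x → +∞.
Rewrite e^(4x)/e^(8x) = e^((4−8)x) = e^(-4x); the exponent coefficient is -4 < 0 so e^(-4x) → 0.
Limit = 0.

Final answer: 0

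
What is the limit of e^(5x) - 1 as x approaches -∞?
Evaluate the dominant behaviour as x → -∞; each term tends to a finite value or vanishes.
Limit = -1.

Final answer: -1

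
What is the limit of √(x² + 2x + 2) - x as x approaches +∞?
As x → +∞: multiply by the conjugate to get (2x+2)/(√(x²+2x+2)+x); the denominator ~ 2x, so the limit is 2/2 = 1.
Limit = 1.

Final answer: 1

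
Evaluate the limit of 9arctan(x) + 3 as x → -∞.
Evaluate the dominant behaviour as x → -∞; each term tends to a finite value or vanishes.
Limit = 3 - 9·π/2.

Final answer: 3 - 9·π/2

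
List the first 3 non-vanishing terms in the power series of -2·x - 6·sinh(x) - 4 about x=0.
-x^3 - 8·x - 4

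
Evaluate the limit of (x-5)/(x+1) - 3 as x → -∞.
Evaluate the dominant behaviour as x → -∞; each term tends to a finite value or vanishes.
Limit = -2.

Final answer: -2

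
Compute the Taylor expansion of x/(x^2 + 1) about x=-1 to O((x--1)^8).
-1/2 + (x + 1)^2/4 + (x + 1)^3/4 + (x + 1)^4/8 - (x + 1)^6/16 - (x + 1)^7/16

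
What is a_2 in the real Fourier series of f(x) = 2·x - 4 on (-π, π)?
a_2 = (1/π) ∫_{-π}^{π} f(x)·cos(2x) dx.
Evaluate the integral (use parity and integration by parts as needed): a_2 = 0.

Final answer: 0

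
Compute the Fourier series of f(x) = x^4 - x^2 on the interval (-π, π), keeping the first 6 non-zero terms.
(52 - 8·π^2)·cos(x) + (-4 + 2·π^2)·cos(2·x) + (28/27 - 8·π^2/9)·cos(3·x) + (-7/16 + π^2/2)·cos(4·x) + (148/625 - 8·π^2/25)·cos(5·x) - π^2/3 + π^4/5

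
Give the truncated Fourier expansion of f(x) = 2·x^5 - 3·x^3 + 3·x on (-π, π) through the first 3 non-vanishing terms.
(-86·π^2 + 4·π^4 + 522)·sin(x) + (-2·π^4 - 45/2 + 13·π^2)·sin(2·x) + (-134·π^2/27 + 430/81 + 4·π^4/3)·sin(3·x)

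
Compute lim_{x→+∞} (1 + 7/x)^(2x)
As x → +∞: write (1 + 7/x)^(2x) = ((1 + 7/x)^x)^2 → (e^7)^2 = e^14.
Limit = e^(14).

Final answer: e^(14)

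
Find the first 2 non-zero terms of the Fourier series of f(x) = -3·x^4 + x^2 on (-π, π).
(-148 + 24·π^2)·cos(x) - 3·π^4/5 + π^2/3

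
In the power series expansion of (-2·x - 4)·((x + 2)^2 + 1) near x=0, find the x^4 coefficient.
Expand to order 4: (-2·x - 4)·((x + 2)^2 + 1) = -2·x^3 - 12·x^2 - 26·x - 20 + O(x^5).
The coefficient of x^4 is 0.

Final answer: 0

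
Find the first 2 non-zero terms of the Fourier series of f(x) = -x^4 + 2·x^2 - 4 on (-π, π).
(-56 + 8·π^2)·cos(x) - π^4/5 - 4 + 2·π^2/3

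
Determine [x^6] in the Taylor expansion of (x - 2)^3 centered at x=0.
Expand to order 6: (x - 2)^3 = x^3 - 6·x^2 + 12·x - 8 + O(x^7).
The coefficient of x^6 is 0.

Final answer: 0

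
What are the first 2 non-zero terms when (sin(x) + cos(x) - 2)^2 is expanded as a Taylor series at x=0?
1 - 2·x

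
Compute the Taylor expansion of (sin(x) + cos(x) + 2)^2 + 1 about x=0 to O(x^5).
x^4/6 - 2·x^3 - 2·x^2 + 6·x + 10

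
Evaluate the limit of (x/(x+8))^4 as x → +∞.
As x → +∞: x/(x+8) = 1/(1 + 8/x) → 1, and the 4th power of a limit-1 base also → 1.
Limit = 1.

Final answer: 1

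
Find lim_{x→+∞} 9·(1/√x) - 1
Evaluate the dominant behaviour as x → +∞; each term tends to a finite value or vanishes.
Limit = -1.

Final answer: -1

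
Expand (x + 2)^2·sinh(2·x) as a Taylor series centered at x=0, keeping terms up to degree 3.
22·x^3/3 + 8·x^2 + 8·x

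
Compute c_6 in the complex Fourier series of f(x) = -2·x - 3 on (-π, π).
Compute the real Fourier coefficients first: a_6 = 0, b_6 = 2/3.
Then c_6 = (a_6 − i·b_6)/2 = -i/3.

Final answer: -i/3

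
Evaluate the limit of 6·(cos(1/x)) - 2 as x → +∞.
Evaluate the dominant behaviour as x → +∞; each term tends to a finite value or vanishes.
Limit = 4.

Final answer: 4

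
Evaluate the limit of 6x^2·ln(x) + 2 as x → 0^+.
The product is a 0·∞ indeterminate form at x → 0⁺.
Rewrite the product as 6·ln(x) / x^(-2) and apply L'Hôpital, or use the standard hierarchy x^(-2) ≫ |ln x| as x → 0⁺.
The indeterminate product → 0, so the limit = 2.

Final answer: 2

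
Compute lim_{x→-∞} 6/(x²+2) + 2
Evaluate the dominant behaviour as x → -∞; each term tends to a finite value or vanishes.
Limit = 2.

Final answer: 2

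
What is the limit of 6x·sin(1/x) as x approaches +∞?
As x → +∞: let u = 1/x → 0⁺; then 6·x·sin(1/x) = 6·1·sin(u)/u → 6·1·1 = 6.
Limit = 6.

Final answer: 6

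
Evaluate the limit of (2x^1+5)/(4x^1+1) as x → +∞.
This is an ∞/∞ indeterminate form as x → +∞.
Divide numerator and denominator by x and let the lower-order terms vanish; the leading terms give 2/4 = 1/2.
Limit = 1/2.

Final answer: 1/2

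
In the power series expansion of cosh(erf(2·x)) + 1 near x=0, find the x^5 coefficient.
Expand to order 5: cosh(erf(2·x)) + 1 = x^4·(-64/(3·π) + 32/(3·π^2)) + 8·x^2/π + 2 + O(x^6).
The coefficient of x^5 is 0.

Final answer: 0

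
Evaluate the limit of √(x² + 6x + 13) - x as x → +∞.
This is an ∞ − ∞ indeterminate form.
Multiply and divide by the conjugate √(x²+6x + 13) + x; the x² terms cancel, leaving (6x + 13)/(√(x²+6x + 13)+x) → 6/2 = 3.
Limit = 3.

Final answer: 3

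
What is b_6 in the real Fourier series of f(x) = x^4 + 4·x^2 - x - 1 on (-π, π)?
b_6 = (1/π) ∫_{-π}^{π} f(x)·sin(6x) dx.
Evaluate the integral (use parity and integration by parts as needed): b_6 = 1/3.

Final answer: 1/3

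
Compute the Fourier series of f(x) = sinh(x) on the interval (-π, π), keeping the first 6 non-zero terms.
sin(x)·sinh(π)/π - 4·sin(2·x)·sinh(π)/(5·π) + 3·sin(3·x)·sinh(π)/(5·π) - 8·sin(4·x)·sinh(π)/(17·π) + 5·sin(5·x)·sinh(π)/(13·π) - 12·sin(6·x)·sinh(π)/(37·π)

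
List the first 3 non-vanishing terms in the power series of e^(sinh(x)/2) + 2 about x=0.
x^2/8 + x/2 + 3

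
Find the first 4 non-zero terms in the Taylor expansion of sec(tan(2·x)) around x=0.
1588·x^6/45 + 26·x^4/3 + 2·x^2 + 1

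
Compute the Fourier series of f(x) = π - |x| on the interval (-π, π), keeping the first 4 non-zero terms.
4·cos(x)/π + 4·cos(3·x)/(9·π) + 4·cos(5·x)/(25·π) + π/2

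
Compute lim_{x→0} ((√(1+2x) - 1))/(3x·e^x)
Both numerator and denominator → 0 as x → 0; this is a 0/0 indeterminate form.
Expand each to leading order near x = 0: numerator ~ x, denominator ~ 3·x.
The limit of the ratio is 1/3.

Final answer: 1/3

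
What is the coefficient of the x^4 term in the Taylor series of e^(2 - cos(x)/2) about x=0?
Expand to order 4: e^(2 - cos(x)/2) = x^4·e^(3/2)/96 + x^2·e^(3/2)/4 + e^(3/2) + O(x^5).
The coefficient of x^4 is e^(3/2)/96.

Final answer: e^(3/2)/96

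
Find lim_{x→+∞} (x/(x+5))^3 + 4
As x → +∞: x/(x+5) = 1/(1 + 5/x) → 1, and the 3rd power of a limit-1 base also → 1; with the additive constant, 1 + 4 = 5.
Limit = 5.

Final answer: 5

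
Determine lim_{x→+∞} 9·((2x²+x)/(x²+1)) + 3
Evaluate the dominant behaviour as x → +∞; each term tends to a finite value or vanishes.
Limit = 21.

Final answer: 21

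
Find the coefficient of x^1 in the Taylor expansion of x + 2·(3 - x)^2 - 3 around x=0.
Expand to order 1: x + 2·(3 - x)^2 - 3 = 15 - 11·x + O(x^2).
The coefficient of x^1 is -11.

Final answer: -11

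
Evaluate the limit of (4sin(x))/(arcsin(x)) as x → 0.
Both numerator and denominator → 0 as x → 0; this is a 0/0 indeterminate form.
Expand each to leading order near x = 0: numerator ~ 4·x, denominator ~ x.
The limit of the ratio is 4.

Final answer: 4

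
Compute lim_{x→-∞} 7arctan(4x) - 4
Evaluate the dominant behaviour as x → -∞; each term tends to a finite value or vanishes.
Limit = -7·π/2 - 4.

Final answer: -7·π/2 - 4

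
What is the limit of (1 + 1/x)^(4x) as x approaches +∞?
As x → +∞: write (1 + 1/x)^(4x) = ((1 + 1/x)^x)^4 → (e^1)^4 = e^4.
Limit = e^(4).

Final answer: e^(4)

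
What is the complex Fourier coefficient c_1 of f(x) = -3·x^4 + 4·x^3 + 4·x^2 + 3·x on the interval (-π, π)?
Compute the real Fourier coefficients first: a_1 = -160 + 24·π^2, b_1 = -42 + 8·π^2.
Then c_1 = (a_1 − i·b_1)/2 = -80 + 12·π^2 - 4·i·π^2 + 21·i.

Final answer: -80 + 12·π^2 - 4·i·π^2 + 21·i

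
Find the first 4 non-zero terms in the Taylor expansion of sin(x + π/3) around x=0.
-x^3/12 - √(3)·x^2/4 + x/2 + √(3)/2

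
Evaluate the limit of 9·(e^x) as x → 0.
Direct substitution at x = 0 gives 9.

Final answer: 9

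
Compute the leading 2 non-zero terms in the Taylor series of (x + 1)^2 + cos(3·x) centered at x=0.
2·x + 2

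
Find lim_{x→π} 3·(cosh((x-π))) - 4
Direct substitution at x = π gives -1.

Final answer: -1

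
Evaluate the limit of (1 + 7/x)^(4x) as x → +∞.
As x → +∞: write (1 + 7/x)^(4x) = ((1 + 7/x)^x)^4 → (e^7)^4 = e^28.
Limit = e^(28).

Final answer: e^(28)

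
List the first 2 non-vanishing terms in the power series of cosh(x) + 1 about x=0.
x^2/2 + 2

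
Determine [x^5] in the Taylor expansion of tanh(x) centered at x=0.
Expand to order 5: tanh(x) = 2·x^5/15 - x^3/3 + x + O(x^6).
The coefficient of x^5 is 2/15.

Final answer: 2/15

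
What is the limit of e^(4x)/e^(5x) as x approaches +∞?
This is an ∞/∞ indeterminate form as x → +∞.
Rewrite e^(4x)/e^(5x) = e^((4−5)x) = e^(-x); the exponent coefficient is -1 < 0 so e^(-x) → 0.
Limit = 0.

Final answer: 0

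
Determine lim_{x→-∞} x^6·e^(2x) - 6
The product is a 0·∞ indeterminate form at x → -∞.
Rewrite the product as x^6 / e^(-2x) (an ∞/∞ form) and apply L'Hôpital, or use the standard hierarchy e^(2|x|) ≫ |x^6| as x → -∞.
The indeterminate product → 0, so the limit = -6.

Final answer: -6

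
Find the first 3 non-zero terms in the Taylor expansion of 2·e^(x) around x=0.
x^2 + 2·x + 2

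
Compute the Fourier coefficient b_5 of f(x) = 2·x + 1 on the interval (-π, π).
b_5 = (1/π) ∫_{-π}^{π} f(x)·sin(5x) dx.
Evaluate the integral (use parity and integration by parts as needed): b_5 = 4/5.

Final answer: 4/5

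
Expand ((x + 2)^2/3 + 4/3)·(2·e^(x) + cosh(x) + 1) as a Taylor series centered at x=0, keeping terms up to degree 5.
29·x^5/90 + 23·x^4/18 + 32·x^3/9 + 8·x^2 + 32·x/3 + 32/3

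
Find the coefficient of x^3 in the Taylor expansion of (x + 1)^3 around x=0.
Expand to order 3: (x + 1)^3 = x^3 + 3·x^2 + 3·x + 1 + O(x^4).
The coefficient of x^3 is 1.

Final answer: 1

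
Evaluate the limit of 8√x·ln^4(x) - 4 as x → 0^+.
The product is a 0·∞ indeterminate form at x → 0⁺.
Rewrite the product as 8·ln^4(x) / x^(-1/2) and apply L'Hôpital, or use the standard hierarchy x^(-1/2) ≫ |ln x|^4 as x → 0⁺.
The indeterminate product → 0, so the limit = -4.

Final answer: -4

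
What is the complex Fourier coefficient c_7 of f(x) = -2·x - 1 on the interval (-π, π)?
Compute the real Fourier coefficients first: a_7 = 0, b_7 = -4/7.
Then c_7 = (a_7 − i·b_7)/2 = 2·i/7.

Final answer: 2·i/7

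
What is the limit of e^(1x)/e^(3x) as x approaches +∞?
This is an ∞/∞ indeterminate form as x → +∞.
Rewrite e^(1x)/e^(3x) = e^((1−3)x) = e^(-2x); the exponent coefficient is -2 < 0 so e^(-2x) → 0.
Limit = 0.

Final answer: 0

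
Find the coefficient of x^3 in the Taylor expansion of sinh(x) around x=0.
Expand to order 3: sinh(x) = x^3/6 + x + O(x^4).
The coefficient of x^3 is 1/6.

Final answer: 1/6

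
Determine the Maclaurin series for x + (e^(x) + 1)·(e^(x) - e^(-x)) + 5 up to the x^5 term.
17·x^5/60 + 2·x^4/3 + 5·x^3/3 + 2·x^2 + 5·x + 5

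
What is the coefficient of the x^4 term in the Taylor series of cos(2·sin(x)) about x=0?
Expand to order 4: cos(2·sin(x)) = 4·x^4/3 - 2·x^2 + 1 + O(x^5).
The coefficient of x^4 is 4/3.

Final answer: 4/3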